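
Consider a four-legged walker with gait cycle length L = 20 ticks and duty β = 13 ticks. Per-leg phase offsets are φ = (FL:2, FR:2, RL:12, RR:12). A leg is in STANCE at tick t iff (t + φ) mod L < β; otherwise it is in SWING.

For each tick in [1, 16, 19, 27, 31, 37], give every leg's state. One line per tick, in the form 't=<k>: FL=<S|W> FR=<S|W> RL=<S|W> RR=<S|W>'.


t=1: FL=S FR=S RL=W RR=W
t=16: FL=W FR=W RL=S RR=S
t=19: FL=S FR=S RL=S RR=S
t=27: FL=S FR=S RL=W RR=W
t=31: FL=W FR=W RL=S RR=S
t=37: FL=W FR=W RL=S RR=S

t=1: phase=(3,3,13,13) vs β=13 → FL=S FR=S RL=W RR=W
t=16: phase=(18,18,8,8) vs β=13 → FL=W FR=W RL=S RR=S
t=19: phase=(1,1,11,11) vs β=13 → FL=S FR=S RL=S RR=S
t=27: phase=(9,9,19,19) vs β=13 → FL=S FR=S RL=W RR=W
t=31: phase=(13,13,3,3) vs β=13 → FL=W FR=W RL=S RR=S
t=37: phase=(19,19,9,9) vs β=13 → FL=W FR=W RL=S RR=S


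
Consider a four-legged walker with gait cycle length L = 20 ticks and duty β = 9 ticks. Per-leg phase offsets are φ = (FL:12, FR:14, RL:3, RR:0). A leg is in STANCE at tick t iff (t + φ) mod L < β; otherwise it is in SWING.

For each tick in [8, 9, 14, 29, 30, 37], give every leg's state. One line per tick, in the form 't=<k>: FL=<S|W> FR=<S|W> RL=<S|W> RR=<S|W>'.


t=8: phase=(0,2,11,8) vs β=9 → FL=S FR=S RL=W RR=S
t=9: phase=(1,3,12,9) vs β=9 → FL=S FR=S RL=W RR=W
t=14: phase=(6,8,17,14) vs β=9 → FL=S FR=S RL=W RR=W
t=29: phase=(1,3,12,9) vs β=9 → FL=S FR=S RL=W RR=W
t=30: phase=(2,4,13,10) vs β=9 → FL=S FR=S RL=W RR=W
t=37: phase=(9,11,0,17) vs β=9 → FL=W FR=W RL=S RR=W

t=8: FL=S FR=S RL=W RR=S
t=9: FL=S FR=S RL=W RR=W
t=14: FL=S FR=S RL=W RR=W
t=29: FL=S FR=S RL=W RR=W
t=30: FL=S FR=S RL=W RR=W
t=37: FL=W FR=W RL=S RR=W


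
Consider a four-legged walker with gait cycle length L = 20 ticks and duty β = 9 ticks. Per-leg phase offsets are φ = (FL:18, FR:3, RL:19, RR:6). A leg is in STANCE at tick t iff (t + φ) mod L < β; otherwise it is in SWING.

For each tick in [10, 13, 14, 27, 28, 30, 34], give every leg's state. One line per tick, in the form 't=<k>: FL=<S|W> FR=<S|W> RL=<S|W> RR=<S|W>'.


t=10: phase=(8,13,9,16) vs β=9 → FL=S FR=W RL=W RR=W
t=13: phase=(11,16,12,19) vs β=9 → FL=W FR=W RL=W RR=W
t=14: phase=(12,17,13,0) vs β=9 → FL=W FR=W RL=W RR=S
t=27: phase=(5,10,6,13) vs β=9 → FL=S FR=W RL=S RR=W
t=28: phase=(6,11,7,14) vs β=9 → FL=S FR=W RL=S RR=W
t=30: phase=(8,13,9,16) vs β=9 → FL=S FR=W RL=W RR=W
t=34: phase=(12,17,13,0) vs β=9 → FL=W FR=W RL=W RR=S

t=10: FL=S FR=W RL=W RR=W
t=13: FL=W FR=W RL=W RR=W
t=14: FL=W FR=W RL=W RR=S
t=27: FL=S FR=W RL=S RR=W
t=28: FL=S FR=W RL=S RR=W
t=30: FL=S FR=W RL=W RR=W
t=34: FL=W FR=W RL=W RR=S


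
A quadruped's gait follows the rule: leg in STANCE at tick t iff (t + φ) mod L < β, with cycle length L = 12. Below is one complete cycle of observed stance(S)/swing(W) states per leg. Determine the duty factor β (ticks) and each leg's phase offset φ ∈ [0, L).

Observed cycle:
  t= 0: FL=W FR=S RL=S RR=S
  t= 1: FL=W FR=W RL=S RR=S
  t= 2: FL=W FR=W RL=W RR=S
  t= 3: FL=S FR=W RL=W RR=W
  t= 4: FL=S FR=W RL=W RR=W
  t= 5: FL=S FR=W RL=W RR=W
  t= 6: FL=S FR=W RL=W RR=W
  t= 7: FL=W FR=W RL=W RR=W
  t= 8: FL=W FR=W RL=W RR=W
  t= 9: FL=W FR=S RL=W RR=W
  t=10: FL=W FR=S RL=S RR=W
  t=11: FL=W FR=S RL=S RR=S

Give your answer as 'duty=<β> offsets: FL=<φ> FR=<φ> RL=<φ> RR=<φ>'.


duty β = stance ticks per leg = 4
FL: stance ticks = 4; W→S at t=3 → φ=9
FR: stance ticks = 4; W→S at t=9 → φ=3
RL: stance ticks = 4; W→S at t=10 → φ=2
RR: stance ticks = 4; W→S at t=11 → φ=1

duty=4 offsets: FL=9 FR=3 RL=2 RR=1


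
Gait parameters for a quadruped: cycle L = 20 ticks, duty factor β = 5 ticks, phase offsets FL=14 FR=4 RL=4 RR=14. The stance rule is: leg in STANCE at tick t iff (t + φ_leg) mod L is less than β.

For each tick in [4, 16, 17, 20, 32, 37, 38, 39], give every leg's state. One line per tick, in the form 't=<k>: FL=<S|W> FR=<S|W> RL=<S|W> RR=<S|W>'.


t=4: phase=(18,8,8,18) vs β=5 → FL=W FR=W RL=W RR=W
t=16: phase=(10,0,0,10) vs β=5 → FL=W FR=S RL=S RR=W
t=17: phase=(11,1,1,11) vs β=5 → FL=W FR=S RL=S RR=W
t=20: phase=(14,4,4,14) vs β=5 → FL=W FR=S RL=S RR=W
t=32: phase=(6,16,16,6) vs β=5 → FL=W FR=W RL=W RR=W
t=37: phase=(11,1,1,11) vs β=5 → FL=W FR=S RL=S RR=W
t=38: phase=(12,2,2,12) vs β=5 → FL=W FR=S RL=S RR=W
t=39: phase=(13,3,3,13) vs β=5 → FL=W FR=S RL=S RR=W

t=4: FL=W FR=W RL=W RR=W
t=16: FL=W FR=S RL=S RR=W
t=17: FL=W FR=S RL=S RR=W
t=20: FL=W FR=S RL=S RR=W
t=32: FL=W FR=W RL=W RR=W
t=37: FL=W FR=S RL=S RR=W
t=38: FL=W FR=S RL=S RR=W
t=39: FL=W FR=S RL=S RR=W


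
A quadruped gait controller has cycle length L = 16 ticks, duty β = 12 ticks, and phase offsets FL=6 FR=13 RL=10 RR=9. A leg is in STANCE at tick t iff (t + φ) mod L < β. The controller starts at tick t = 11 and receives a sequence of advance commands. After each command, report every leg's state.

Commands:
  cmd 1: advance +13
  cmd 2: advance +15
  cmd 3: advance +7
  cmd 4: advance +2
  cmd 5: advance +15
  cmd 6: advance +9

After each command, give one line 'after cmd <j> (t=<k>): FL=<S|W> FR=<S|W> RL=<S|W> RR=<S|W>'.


start t=11: FL=S FR=S RL=S RR=S
cmd 1: advance +13 → t=24, phase=(14,5,2,1) → FL=W FR=S RL=S RR=S
cmd 2: advance +15 → t=39, phase=(13,4,1,0) → FL=W FR=S RL=S RR=S
cmd 3: advance +7 → t=46, phase=(4,11,8,7) → FL=S FR=S RL=S RR=S
cmd 4: advance +2 → t=48, phase=(6,13,10,9) → FL=S FR=W RL=S RR=S
cmd 5: advance +15 → t=63, phase=(5,12,9,8) → FL=S FR=W RL=S RR=S
cmd 6: advance +9 → t=72, phase=(14,5,2,1) → FL=W FR=S RL=S RR=S

after cmd 1 (t=24): FL=W FR=S RL=S RR=S
after cmd 2 (t=39): FL=W FR=S RL=S RR=S
after cmd 3 (t=46): FL=S FR=S RL=S RR=S
after cmd 4 (t=48): FL=S FR=W RL=S RR=S
after cmd 5 (t=63): FL=S FR=W RL=S RR=S
after cmd 6 (t=72): FL=W FR=S RL=S RR=S


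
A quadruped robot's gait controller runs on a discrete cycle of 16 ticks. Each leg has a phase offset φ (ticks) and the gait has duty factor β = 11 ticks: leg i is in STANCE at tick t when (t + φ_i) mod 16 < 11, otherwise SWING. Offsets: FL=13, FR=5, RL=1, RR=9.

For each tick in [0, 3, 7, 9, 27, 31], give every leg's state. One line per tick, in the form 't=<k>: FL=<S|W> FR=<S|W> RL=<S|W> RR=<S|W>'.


t=0: FL=W FR=S RL=S RR=S
t=3: FL=S FR=S RL=S RR=W
t=7: FL=S FR=W RL=S RR=S
t=9: FL=S FR=W RL=S RR=S
t=27: FL=S FR=S RL=W RR=S
t=31: FL=W FR=S RL=S RR=S

t=0: phase=(13,5,1,9) vs β=11 → FL=W FR=S RL=S RR=S
t=3: phase=(0,8,4,12) vs β=11 → FL=S FR=S RL=S RR=W
t=7: phase=(4,12,8,0) vs β=11 → FL=S FR=W RL=S RR=S
t=9: phase=(6,14,10,2) vs β=11 → FL=S FR=W RL=S RR=S
t=27: phase=(8,0,12,4) vs β=11 → FL=S FR=S RL=W RR=S
t=31: phase=(12,4,0,8) vs β=11 → FL=W FR=S RL=S RR=S


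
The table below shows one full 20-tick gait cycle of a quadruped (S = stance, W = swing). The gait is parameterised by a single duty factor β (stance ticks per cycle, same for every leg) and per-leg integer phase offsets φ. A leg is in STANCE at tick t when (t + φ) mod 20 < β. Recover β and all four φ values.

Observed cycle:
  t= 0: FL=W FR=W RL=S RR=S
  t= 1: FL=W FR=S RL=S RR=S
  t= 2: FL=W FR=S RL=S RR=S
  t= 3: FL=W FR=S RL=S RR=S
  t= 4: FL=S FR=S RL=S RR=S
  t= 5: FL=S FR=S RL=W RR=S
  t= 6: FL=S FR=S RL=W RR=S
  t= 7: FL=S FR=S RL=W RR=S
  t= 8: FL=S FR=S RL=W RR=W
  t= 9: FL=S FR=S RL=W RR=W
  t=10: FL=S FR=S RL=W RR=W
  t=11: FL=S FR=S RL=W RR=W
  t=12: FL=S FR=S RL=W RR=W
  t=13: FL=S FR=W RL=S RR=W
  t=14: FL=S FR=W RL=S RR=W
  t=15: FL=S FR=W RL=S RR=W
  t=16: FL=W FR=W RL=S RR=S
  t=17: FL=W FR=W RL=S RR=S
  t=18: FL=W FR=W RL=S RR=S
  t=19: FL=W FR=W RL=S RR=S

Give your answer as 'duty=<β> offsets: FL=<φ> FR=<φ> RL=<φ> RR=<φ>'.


duty=12 offsets: FL=16 FR=19 RL=7 RR=4

duty β = stance ticks per leg = 12
FL: stance ticks = 12; W→S at t=4 → φ=16
FR: stance ticks = 12; W→S at t=1 → φ=19
RL: stance ticks = 12; W→S at t=13 → φ=7
RR: stance ticks = 12; W→S at t=16 → φ=4


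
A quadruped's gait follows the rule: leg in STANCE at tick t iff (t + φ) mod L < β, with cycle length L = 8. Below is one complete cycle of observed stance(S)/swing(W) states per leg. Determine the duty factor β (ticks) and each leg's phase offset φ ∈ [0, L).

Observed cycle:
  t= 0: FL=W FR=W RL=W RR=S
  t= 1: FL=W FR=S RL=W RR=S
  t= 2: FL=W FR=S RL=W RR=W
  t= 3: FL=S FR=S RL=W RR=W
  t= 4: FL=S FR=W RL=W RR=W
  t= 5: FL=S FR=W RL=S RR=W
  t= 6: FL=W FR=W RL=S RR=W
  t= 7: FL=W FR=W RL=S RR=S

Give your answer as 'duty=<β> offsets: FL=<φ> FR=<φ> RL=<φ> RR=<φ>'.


duty β = stance ticks per leg = 3
FL: stance ticks = 3; W→S at t=3 → φ=5
FR: stance ticks = 3; W→S at t=1 → φ=7
RL: stance ticks = 3; W→S at t=5 → φ=3
RR: stance ticks = 3; W→S at t=7 → φ=1

duty=3 offsets: FL=5 FR=7 RL=3 RR=1


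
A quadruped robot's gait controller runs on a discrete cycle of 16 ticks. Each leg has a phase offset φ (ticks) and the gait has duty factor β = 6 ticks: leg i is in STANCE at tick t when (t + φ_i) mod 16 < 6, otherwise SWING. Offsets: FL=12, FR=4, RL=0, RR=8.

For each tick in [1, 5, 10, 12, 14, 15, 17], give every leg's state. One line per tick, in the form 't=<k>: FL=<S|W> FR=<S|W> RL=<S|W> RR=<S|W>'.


t=1: phase=(13,5,1,9) vs β=6 → FL=W FR=S RL=S RR=W
t=5: phase=(1,9,5,13) vs β=6 → FL=S FR=W RL=S RR=W
t=10: phase=(6,14,10,2) vs β=6 → FL=W FR=W RL=W RR=S
t=12: phase=(8,0,12,4) vs β=6 → FL=W FR=S RL=W RR=S
t=14: phase=(10,2,14,6) vs β=6 → FL=W FR=S RL=W RR=W
t=15: phase=(11,3,15,7) vs β=6 → FL=W FR=S RL=W RR=W
t=17: phase=(13,5,1,9) vs β=6 → FL=W FR=S RL=S RR=W

t=1: FL=W FR=S RL=S RR=W
t=5: FL=S FR=W RL=S RR=W
t=10: FL=W FR=W RL=W RR=S
t=12: FL=W FR=S RL=W RR=S
t=14: FL=W FR=S RL=W RR=W
t=15: FL=W FR=S RL=W RR=W
t=17: FL=W FR=S RL=S RR=W


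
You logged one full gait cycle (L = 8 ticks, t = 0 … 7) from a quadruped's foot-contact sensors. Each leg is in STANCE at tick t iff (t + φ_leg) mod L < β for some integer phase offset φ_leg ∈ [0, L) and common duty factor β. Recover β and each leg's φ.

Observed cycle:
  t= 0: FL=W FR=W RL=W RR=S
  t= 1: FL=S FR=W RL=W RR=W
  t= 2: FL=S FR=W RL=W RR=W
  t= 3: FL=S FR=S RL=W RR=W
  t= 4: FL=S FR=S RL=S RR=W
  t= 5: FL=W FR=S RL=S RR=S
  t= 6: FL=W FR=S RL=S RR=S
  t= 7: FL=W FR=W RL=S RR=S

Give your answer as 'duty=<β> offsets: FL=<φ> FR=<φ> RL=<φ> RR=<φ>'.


duty β = stance ticks per leg = 4
FL: stance ticks = 4; W→S at t=1 → φ=7
FR: stance ticks = 4; W→S at t=3 → φ=5
RL: stance ticks = 4; W→S at t=4 → φ=4
RR: stance ticks = 4; W→S at t=5 → φ=3

duty=4 offsets: FL=7 FR=5 RL=4 RR=3


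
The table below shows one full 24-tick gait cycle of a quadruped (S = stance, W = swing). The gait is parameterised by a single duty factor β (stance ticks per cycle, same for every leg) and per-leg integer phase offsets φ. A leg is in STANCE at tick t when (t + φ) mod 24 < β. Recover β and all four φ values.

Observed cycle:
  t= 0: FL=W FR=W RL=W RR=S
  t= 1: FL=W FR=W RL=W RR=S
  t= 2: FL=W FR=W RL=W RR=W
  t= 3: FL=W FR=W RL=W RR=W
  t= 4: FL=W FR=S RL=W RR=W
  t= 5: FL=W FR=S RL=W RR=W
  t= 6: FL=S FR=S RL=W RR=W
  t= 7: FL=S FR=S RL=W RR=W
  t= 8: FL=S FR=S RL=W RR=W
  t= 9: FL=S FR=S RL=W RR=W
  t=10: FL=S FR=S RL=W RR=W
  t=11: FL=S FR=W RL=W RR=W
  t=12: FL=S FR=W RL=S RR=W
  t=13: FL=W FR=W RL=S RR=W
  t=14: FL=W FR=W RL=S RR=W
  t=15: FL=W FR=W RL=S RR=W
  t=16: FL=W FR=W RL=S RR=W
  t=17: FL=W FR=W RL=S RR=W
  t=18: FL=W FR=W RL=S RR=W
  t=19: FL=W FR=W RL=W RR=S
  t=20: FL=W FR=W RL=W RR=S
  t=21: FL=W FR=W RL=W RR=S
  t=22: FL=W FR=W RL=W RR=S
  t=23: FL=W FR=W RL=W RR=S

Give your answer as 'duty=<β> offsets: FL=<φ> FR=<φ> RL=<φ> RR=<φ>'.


duty=7 offsets: FL=18 FR=20 RL=12 RR=5

duty β = stance ticks per leg = 7
FL: stance ticks = 7; W→S at t=6 → φ=18
FR: stance ticks = 7; W→S at t=4 → φ=20
RL: stance ticks = 7; W→S at t=12 → φ=12
RR: stance ticks = 7; W→S at t=19 → φ=5


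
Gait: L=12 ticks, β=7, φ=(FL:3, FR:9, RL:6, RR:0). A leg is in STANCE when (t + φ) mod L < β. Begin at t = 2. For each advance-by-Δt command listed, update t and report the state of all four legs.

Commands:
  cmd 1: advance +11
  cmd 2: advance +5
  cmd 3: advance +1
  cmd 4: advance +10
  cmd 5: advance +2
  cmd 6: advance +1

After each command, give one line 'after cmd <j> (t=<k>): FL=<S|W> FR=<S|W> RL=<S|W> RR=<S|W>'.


after cmd 1 (t=13): FL=S FR=W RL=W RR=S
after cmd 2 (t=18): FL=W FR=S RL=S RR=S
after cmd 3 (t=19): FL=W FR=S RL=S RR=W
after cmd 4 (t=29): FL=W FR=S RL=W RR=S
after cmd 5 (t=31): FL=W FR=S RL=S RR=W
after cmd 6 (t=32): FL=W FR=S RL=S RR=W

start t=2: FL=S FR=W RL=W RR=S
cmd 1: advance +11 → t=13, phase=(4,10,7,1) → FL=S FR=W RL=W RR=S
cmd 2: advance +5 → t=18, phase=(9,3,0,6) → FL=W FR=S RL=S RR=S
cmd 3: advance +1 → t=19, phase=(10,4,1,7) → FL=W FR=S RL=S RR=W
cmd 4: advance +10 → t=29, phase=(8,2,11,5) → FL=W FR=S RL=W RR=S
cmd 5: advance +2 → t=31, phase=(10,4,1,7) → FL=W FR=S RL=S RR=W
cmd 6: advance +1 → t=32, phase=(11,5,2,8) → FL=W FR=S RL=S RR=W


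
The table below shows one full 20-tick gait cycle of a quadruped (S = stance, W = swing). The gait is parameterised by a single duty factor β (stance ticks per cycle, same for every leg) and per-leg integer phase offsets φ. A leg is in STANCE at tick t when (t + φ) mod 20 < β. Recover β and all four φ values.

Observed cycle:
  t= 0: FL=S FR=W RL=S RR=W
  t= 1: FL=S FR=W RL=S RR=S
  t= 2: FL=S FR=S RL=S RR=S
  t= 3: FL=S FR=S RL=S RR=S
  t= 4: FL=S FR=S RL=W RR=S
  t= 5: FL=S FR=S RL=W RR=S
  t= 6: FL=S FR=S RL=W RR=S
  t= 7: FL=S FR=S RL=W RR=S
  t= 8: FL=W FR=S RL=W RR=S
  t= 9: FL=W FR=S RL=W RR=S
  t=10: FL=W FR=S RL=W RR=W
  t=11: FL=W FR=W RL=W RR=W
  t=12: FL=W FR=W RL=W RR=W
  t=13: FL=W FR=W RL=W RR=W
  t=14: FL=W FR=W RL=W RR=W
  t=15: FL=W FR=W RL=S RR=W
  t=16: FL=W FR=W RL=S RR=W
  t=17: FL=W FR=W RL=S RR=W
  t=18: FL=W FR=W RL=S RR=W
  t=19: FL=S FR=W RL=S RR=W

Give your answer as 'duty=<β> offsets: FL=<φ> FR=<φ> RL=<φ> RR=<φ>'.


duty=9 offsets: FL=1 FR=18 RL=5 RR=19

duty β = stance ticks per leg = 9
FL: stance ticks = 9; W→S at t=19 → φ=1
FR: stance ticks = 9; W→S at t=2 → φ=18
RL: stance ticks = 9; W→S at t=15 → φ=5
RR: stance ticks = 9; W→S at t=1 → φ=19


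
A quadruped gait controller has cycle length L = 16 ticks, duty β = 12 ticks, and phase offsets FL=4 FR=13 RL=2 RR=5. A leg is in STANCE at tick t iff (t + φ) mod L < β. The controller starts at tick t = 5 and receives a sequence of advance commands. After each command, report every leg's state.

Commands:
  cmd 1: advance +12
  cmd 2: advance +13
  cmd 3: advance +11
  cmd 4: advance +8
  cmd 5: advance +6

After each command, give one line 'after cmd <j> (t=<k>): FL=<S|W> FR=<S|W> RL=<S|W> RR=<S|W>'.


start t=5: FL=S FR=S RL=S RR=S
cmd 1: advance +12 → t=17, phase=(5,14,3,6) → FL=S FR=W RL=S RR=S
cmd 2: advance +13 → t=30, phase=(2,11,0,3) → FL=S FR=S RL=S RR=S
cmd 3: advance +11 → t=41, phase=(13,6,11,14) → FL=W FR=S RL=S RR=W
cmd 4: advance +8 → t=49, phase=(5,14,3,6) → FL=S FR=W RL=S RR=S
cmd 5: advance +6 → t=55, phase=(11,4,9,12) → FL=S FR=S RL=S RR=W

after cmd 1 (t=17): FL=S FR=W RL=S RR=S
after cmd 2 (t=30): FL=S FR=S RL=S RR=S
after cmd 3 (t=41): FL=W FR=S RL=S RR=W
after cmd 4 (t=49): FL=S FR=W RL=S RR=S
after cmd 5 (t=55): FL=S FR=S RL=S RR=W


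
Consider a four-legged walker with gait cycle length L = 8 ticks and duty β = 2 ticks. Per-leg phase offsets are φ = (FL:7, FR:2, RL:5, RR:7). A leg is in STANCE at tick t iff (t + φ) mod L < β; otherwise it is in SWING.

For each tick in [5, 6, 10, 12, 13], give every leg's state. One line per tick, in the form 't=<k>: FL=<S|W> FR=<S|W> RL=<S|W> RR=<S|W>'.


t=5: phase=(4,7,2,4) vs β=2 → FL=W FR=W RL=W RR=W
t=6: phase=(5,0,3,5) vs β=2 → FL=W FR=S RL=W RR=W
t=10: phase=(1,4,7,1) vs β=2 → FL=S FR=W RL=W RR=S
t=12: phase=(3,6,1,3) vs β=2 → FL=W FR=W RL=S RR=W
t=13: phase=(4,7,2,4) vs β=2 → FL=W FR=W RL=W RR=W

t=5: FL=W FR=W RL=W RR=W
t=6: FL=W FR=S RL=W RR=W
t=10: FL=S FR=W RL=W RR=S
t=12: FL=W FR=W RL=S RR=W
t=13: FL=W FR=W RL=W RR=W


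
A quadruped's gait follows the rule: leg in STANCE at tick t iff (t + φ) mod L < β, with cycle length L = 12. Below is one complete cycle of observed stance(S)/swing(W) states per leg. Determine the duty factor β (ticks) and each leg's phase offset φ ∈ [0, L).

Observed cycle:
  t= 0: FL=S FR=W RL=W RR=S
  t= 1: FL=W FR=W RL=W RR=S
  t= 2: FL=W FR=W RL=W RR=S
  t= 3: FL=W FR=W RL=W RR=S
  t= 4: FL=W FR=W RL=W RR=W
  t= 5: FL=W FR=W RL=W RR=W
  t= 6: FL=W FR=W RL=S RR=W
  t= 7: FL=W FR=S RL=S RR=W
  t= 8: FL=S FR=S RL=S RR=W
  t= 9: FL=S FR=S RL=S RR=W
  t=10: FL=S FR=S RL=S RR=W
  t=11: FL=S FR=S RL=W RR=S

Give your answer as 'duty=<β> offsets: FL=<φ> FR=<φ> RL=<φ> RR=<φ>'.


duty=5 offsets: FL=4 FR=5 RL=6 RR=1

duty β = stance ticks per leg = 5
FL: stance ticks = 5; W→S at t=8 → φ=4
FR: stance ticks = 5; W→S at t=7 → φ=5
RL: stance ticks = 5; W→S at t=6 → φ=6
RR: stance ticks = 5; W→S at t=11 → φ=1


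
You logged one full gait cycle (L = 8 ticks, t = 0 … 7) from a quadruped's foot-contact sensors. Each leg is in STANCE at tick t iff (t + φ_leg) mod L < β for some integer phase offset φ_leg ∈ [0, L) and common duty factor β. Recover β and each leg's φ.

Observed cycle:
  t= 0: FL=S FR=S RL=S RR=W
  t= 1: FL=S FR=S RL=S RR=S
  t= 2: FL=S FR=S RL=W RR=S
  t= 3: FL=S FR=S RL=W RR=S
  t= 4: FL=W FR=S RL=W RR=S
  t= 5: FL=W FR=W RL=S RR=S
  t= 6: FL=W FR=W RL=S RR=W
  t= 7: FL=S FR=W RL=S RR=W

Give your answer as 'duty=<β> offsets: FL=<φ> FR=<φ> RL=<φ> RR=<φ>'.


duty β = stance ticks per leg = 5
FL: stance ticks = 5; W→S at t=7 → φ=1
FR: stance ticks = 5; W→S at t=0 → φ=0
RL: stance ticks = 5; W→S at t=5 → φ=3
RR: stance ticks = 5; W→S at t=1 → φ=7

duty=5 offsets: FL=1 FR=0 RL=3 RR=7


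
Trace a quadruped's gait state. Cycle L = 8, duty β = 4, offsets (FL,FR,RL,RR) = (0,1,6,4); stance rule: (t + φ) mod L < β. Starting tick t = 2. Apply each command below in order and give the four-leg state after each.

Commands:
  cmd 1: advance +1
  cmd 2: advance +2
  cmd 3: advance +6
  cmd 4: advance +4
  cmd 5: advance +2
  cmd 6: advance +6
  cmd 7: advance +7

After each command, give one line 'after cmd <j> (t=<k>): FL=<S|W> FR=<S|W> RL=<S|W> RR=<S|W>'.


after cmd 1 (t=3): FL=S FR=W RL=S RR=W
after cmd 2 (t=5): FL=W FR=W RL=S RR=S
after cmd 3 (t=11): FL=S FR=W RL=S RR=W
after cmd 4 (t=15): FL=W FR=S RL=W RR=S
after cmd 5 (t=17): FL=S FR=S RL=W RR=W
after cmd 6 (t=23): FL=W FR=S RL=W RR=S
after cmd 7 (t=30): FL=W FR=W RL=W RR=S

start t=2: FL=S FR=S RL=S RR=W
cmd 1: advance +1 → t=3, phase=(3,4,1,7) → FL=S FR=W RL=S RR=W
cmd 2: advance +2 → t=5, phase=(5,6,3,1) → FL=W FR=W RL=S RR=S
cmd 3: advance +6 → t=11, phase=(3,4,1,7) → FL=S FR=W RL=S RR=W
cmd 4: advance +4 → t=15, phase=(7,0,5,3) → FL=W FR=S RL=W RR=S
cmd 5: advance +2 → t=17, phase=(1,2,7,5) → FL=S FR=S RL=W RR=W
cmd 6: advance +6 → t=23, phase=(7,0,5,3) → FL=W FR=S RL=W RR=S
cmd 7: advance +7 → t=30, phase=(6,7,4,2) → FL=W FR=W RL=W RR=S


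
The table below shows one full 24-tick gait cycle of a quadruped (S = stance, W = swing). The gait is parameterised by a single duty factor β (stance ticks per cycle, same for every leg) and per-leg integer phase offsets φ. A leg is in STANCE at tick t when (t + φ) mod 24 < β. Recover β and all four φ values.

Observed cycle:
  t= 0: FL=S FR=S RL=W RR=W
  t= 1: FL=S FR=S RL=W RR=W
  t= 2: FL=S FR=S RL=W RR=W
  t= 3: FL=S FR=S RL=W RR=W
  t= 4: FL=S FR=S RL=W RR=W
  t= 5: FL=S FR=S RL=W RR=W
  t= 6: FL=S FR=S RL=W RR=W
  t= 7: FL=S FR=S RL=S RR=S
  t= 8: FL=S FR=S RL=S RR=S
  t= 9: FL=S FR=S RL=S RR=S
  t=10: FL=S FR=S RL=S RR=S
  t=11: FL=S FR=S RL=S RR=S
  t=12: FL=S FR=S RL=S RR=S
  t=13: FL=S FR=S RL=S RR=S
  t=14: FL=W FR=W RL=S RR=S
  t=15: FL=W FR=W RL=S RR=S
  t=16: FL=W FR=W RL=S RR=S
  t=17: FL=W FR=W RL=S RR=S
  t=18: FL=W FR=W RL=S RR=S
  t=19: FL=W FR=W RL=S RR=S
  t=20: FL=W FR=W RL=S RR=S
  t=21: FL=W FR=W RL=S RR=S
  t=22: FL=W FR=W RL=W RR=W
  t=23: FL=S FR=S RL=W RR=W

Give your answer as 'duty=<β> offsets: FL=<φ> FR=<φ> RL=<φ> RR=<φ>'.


duty β = stance ticks per leg = 15
FL: stance ticks = 15; W→S at t=23 → φ=1
FR: stance ticks = 15; W→S at t=23 → φ=1
RL: stance ticks = 15; W→S at t=7 → φ=17
RR: stance ticks = 15; W→S at t=7 → φ=17

duty=15 offsets: FL=1 FR=1 RL=17 RR=17


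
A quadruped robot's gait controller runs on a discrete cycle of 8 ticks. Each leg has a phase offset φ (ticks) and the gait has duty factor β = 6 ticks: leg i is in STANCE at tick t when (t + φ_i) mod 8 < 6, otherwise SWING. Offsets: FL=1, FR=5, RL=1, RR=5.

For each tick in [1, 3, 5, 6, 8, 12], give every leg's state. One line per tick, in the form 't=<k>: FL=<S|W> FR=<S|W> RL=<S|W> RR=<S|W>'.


t=1: FL=S FR=W RL=S RR=W
t=3: FL=S FR=S RL=S RR=S
t=5: FL=W FR=S RL=W RR=S
t=6: FL=W FR=S RL=W RR=S
t=8: FL=S FR=S RL=S RR=S
t=12: FL=S FR=S RL=S RR=S

t=1: phase=(2,6,2,6) vs β=6 → FL=S FR=W RL=S RR=W
t=3: phase=(4,0,4,0) vs β=6 → FL=S FR=S RL=S RR=S
t=5: phase=(6,2,6,2) vs β=6 → FL=W FR=S RL=W RR=S
t=6: phase=(7,3,7,3) vs β=6 → FL=W FR=S RL=W RR=S
t=8: phase=(1,5,1,5) vs β=6 → FL=S FR=S RL=S RR=S
t=12: phase=(5,1,5,1) vs β=6 → FL=S FR=S RL=S RR=S


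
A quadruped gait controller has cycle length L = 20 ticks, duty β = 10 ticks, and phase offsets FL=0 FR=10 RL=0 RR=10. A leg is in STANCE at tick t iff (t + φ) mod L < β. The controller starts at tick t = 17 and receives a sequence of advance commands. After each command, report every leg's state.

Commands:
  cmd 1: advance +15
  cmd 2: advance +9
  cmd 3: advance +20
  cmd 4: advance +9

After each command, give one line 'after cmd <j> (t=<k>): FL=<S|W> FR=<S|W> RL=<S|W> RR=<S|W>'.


start t=17: FL=W FR=S RL=W RR=S
cmd 1: advance +15 → t=32, phase=(12,2,12,2) → FL=W FR=S RL=W RR=S
cmd 2: advance +9 → t=41, phase=(1,11,1,11) → FL=S FR=W RL=S RR=W
cmd 3: advance +20 → t=61, phase=(1,11,1,11) → FL=S FR=W RL=S RR=W
cmd 4: advance +9 → t=70, phase=(10,0,10,0) → FL=W FR=S RL=W RR=S

after cmd 1 (t=32): FL=W FR=S RL=W RR=S
after cmd 2 (t=41): FL=S FR=W RL=S RR=W
after cmd 3 (t=61): FL=S FR=W RL=S RR=W
after cmd 4 (t=70): FL=W FR=S RL=W RR=S


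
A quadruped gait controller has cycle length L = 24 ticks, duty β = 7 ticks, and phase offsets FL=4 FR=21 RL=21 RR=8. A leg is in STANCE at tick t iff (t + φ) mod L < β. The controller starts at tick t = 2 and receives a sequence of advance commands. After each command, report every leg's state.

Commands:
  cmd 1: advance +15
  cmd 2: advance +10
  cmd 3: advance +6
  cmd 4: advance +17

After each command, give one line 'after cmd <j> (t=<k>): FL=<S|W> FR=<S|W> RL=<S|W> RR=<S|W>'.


start t=2: FL=S FR=W RL=W RR=W
cmd 1: advance +15 → t=17, phase=(21,14,14,1) → FL=W FR=W RL=W RR=S
cmd 2: advance +10 → t=27, phase=(7,0,0,11) → FL=W FR=S RL=S RR=W
cmd 3: advance +6 → t=33, phase=(13,6,6,17) → FL=W FR=S RL=S RR=W
cmd 4: advance +17 → t=50, phase=(6,23,23,10) → FL=S FR=W RL=W RR=W

after cmd 1 (t=17): FL=W FR=W RL=W RR=S
after cmd 2 (t=27): FL=W FR=S RL=S RR=W
after cmd 3 (t=33): FL=W FR=S RL=S RR=W
after cmd 4 (t=50): FL=S FR=W RL=W RR=W


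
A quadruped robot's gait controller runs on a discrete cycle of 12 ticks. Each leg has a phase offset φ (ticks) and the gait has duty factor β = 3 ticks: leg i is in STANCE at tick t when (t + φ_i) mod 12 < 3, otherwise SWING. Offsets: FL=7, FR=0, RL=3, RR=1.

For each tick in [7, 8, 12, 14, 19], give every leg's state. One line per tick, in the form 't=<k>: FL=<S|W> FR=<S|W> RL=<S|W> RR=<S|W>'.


t=7: phase=(2,7,10,8) vs β=3 → FL=S FR=W RL=W RR=W
t=8: phase=(3,8,11,9) vs β=3 → FL=W FR=W RL=W RR=W
t=12: phase=(7,0,3,1) vs β=3 → FL=W FR=S RL=W RR=S
t=14: phase=(9,2,5,3) vs β=3 → FL=W FR=S RL=W RR=W
t=19: phase=(2,7,10,8) vs β=3 → FL=S FR=W RL=W RR=W

t=7: FL=S FR=W RL=W RR=W
t=8: FL=W FR=W RL=W RR=W
t=12: FL=W FR=S RL=W RR=S
t=14: FL=W FR=S RL=W RR=W
t=19: FL=S FR=W RL=W RR=W


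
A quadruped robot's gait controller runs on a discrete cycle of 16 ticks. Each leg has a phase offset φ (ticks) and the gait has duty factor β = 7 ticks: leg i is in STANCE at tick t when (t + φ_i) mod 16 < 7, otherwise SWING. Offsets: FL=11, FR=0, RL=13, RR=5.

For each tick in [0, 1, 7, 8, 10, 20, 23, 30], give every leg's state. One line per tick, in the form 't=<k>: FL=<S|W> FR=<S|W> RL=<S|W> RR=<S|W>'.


t=0: FL=W FR=S RL=W RR=S
t=1: FL=W FR=S RL=W RR=S
t=7: FL=S FR=W RL=S RR=W
t=8: FL=S FR=W RL=S RR=W
t=10: FL=S FR=W RL=W RR=W
t=20: FL=W FR=S RL=S RR=W
t=23: FL=S FR=W RL=S RR=W
t=30: FL=W FR=W RL=W RR=S

t=0: phase=(11,0,13,5) vs β=7 → FL=W FR=S RL=W RR=S
t=1: phase=(12,1,14,6) vs β=7 → FL=W FR=S RL=W RR=S
t=7: phase=(2,7,4,12) vs β=7 → FL=S FR=W RL=S RR=W
t=8: phase=(3,8,5,13) vs β=7 → FL=S FR=W RL=S RR=W
t=10: phase=(5,10,7,15) vs β=7 → FL=S FR=W RL=W RR=W
t=20: phase=(15,4,1,9) vs β=7 → FL=W FR=S RL=S RR=W
t=23: phase=(2,7,4,12) vs β=7 → FL=S FR=W RL=S RR=W
t=30: phase=(9,14,11,3) vs β=7 → FL=W FR=W RL=W RR=S


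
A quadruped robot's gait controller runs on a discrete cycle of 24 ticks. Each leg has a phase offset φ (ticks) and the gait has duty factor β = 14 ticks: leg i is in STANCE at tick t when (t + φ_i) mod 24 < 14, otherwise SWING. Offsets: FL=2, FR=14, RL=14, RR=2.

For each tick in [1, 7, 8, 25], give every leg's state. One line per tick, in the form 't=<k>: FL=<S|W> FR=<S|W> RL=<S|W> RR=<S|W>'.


t=1: FL=S FR=W RL=W RR=S
t=7: FL=S FR=W RL=W RR=S
t=8: FL=S FR=W RL=W RR=S
t=25: FL=S FR=W RL=W RR=S

t=1: phase=(3,15,15,3) vs β=14 → FL=S FR=W RL=W RR=S
t=7: phase=(9,21,21,9) vs β=14 → FL=S FR=W RL=W RR=S
t=8: phase=(10,22,22,10) vs β=14 → FL=S FR=W RL=W RR=S
t=25: phase=(3,15,15,3) vs β=14 → FL=S FR=W RL=W RR=S


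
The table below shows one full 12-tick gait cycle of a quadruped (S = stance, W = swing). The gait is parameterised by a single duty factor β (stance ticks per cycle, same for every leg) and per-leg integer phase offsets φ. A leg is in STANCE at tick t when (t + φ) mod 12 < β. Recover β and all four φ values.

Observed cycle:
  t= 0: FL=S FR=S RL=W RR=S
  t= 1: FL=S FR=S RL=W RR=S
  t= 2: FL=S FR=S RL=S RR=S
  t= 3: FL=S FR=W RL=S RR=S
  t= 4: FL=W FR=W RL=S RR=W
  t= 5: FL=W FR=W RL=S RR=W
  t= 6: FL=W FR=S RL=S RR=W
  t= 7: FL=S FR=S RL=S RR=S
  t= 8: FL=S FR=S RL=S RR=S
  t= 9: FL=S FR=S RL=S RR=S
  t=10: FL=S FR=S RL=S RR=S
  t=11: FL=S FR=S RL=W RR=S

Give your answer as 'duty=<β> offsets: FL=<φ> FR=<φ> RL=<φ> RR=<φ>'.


duty β = stance ticks per leg = 9
FL: stance ticks = 9; W→S at t=7 → φ=5
FR: stance ticks = 9; W→S at t=6 → φ=6
RL: stance ticks = 9; W→S at t=2 → φ=10
RR: stance ticks = 9; W→S at t=7 → φ=5

duty=9 offsets: FL=5 FR=6 RL=10 RR=5


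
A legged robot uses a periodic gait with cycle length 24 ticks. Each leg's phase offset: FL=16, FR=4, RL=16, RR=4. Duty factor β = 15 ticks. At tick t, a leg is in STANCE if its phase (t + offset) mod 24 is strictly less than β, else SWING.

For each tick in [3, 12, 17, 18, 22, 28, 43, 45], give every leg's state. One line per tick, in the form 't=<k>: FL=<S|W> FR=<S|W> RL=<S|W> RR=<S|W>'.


t=3: phase=(19,7,19,7) vs β=15 → FL=W FR=S RL=W RR=S
t=12: phase=(4,16,4,16) vs β=15 → FL=S FR=W RL=S RR=W
t=17: phase=(9,21,9,21) vs β=15 → FL=S FR=W RL=S RR=W
t=18: phase=(10,22,10,22) vs β=15 → FL=S FR=W RL=S RR=W
t=22: phase=(14,2,14,2) vs β=15 → FL=S FR=S RL=S RR=S
t=28: phase=(20,8,20,8) vs β=15 → FL=W FR=S RL=W RR=S
t=43: phase=(11,23,11,23) vs β=15 → FL=S FR=W RL=S RR=W
t=45: phase=(13,1,13,1) vs β=15 → FL=S FR=S RL=S RR=S

t=3: FL=W FR=S RL=W RR=S
t=12: FL=S FR=W RL=S RR=W
t=17: FL=S FR=W RL=S RR=W
t=18: FL=S FR=W RL=S RR=W
t=22: FL=S FR=S RL=S RR=S
t=28: FL=W FR=S RL=W RR=S
t=43: FL=S FR=W RL=S RR=W
t=45: FL=S FR=S RL=S RR=S


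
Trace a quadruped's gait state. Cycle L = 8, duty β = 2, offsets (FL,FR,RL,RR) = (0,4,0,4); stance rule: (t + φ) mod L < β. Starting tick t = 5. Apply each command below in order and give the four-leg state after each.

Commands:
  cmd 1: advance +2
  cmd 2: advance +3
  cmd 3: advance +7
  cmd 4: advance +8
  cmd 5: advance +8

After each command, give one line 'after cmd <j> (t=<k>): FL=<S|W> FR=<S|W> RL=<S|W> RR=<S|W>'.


start t=5: FL=W FR=S RL=W RR=S
cmd 1: advance +2 → t=7, phase=(7,3,7,3) → FL=W FR=W RL=W RR=W
cmd 2: advance +3 → t=10, phase=(2,6,2,6) → FL=W FR=W RL=W RR=W
cmd 3: advance +7 → t=17, phase=(1,5,1,5) → FL=S FR=W RL=S RR=W
cmd 4: advance +8 → t=25, phase=(1,5,1,5) → FL=S FR=W RL=S RR=W
cmd 5: advance +8 → t=33, phase=(1,5,1,5) → FL=S FR=W RL=S RR=W

after cmd 1 (t=7): FL=W FR=W RL=W RR=W
after cmd 2 (t=10): FL=W FR=W RL=W RR=W
after cmd 3 (t=17): FL=S FR=W RL=S RR=W
after cmd 4 (t=25): FL=S FR=W RL=S RR=W
after cmd 5 (t=33): FL=S FR=W RL=S RR=W


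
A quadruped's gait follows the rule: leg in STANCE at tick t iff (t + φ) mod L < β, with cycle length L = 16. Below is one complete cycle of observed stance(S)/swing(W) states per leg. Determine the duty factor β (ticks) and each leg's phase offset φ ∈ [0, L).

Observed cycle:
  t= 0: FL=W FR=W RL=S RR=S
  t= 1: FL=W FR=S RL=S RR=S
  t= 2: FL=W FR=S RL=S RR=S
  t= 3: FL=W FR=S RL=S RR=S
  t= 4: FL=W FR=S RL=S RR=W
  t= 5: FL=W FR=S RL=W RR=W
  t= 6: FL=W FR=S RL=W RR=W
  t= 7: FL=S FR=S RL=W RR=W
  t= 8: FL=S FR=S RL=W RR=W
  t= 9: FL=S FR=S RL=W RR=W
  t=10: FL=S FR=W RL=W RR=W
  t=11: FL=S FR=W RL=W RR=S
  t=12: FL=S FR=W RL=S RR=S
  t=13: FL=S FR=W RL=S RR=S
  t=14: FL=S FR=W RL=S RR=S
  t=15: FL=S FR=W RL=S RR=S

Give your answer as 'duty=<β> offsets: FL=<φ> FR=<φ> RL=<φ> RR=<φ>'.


duty=9 offsets: FL=9 FR=15 RL=4 RR=5

duty β = stance ticks per leg = 9
FL: stance ticks = 9; W→S at t=7 → φ=9
FR: stance ticks = 9; W→S at t=1 → φ=15
RL: stance ticks = 9; W→S at t=12 → φ=4
RR: stance ticks = 9; W→S at t=11 → φ=5


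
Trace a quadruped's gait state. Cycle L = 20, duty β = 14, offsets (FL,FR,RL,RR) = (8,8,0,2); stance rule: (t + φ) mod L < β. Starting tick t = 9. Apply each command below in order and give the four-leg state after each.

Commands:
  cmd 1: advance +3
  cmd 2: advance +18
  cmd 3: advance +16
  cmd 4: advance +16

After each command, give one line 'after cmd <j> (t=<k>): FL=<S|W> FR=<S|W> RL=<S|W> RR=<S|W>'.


start t=9: FL=W FR=W RL=S RR=S
cmd 1: advance +3 → t=12, phase=(0,0,12,14) → FL=S FR=S RL=S RR=W
cmd 2: advance +18 → t=30, phase=(18,18,10,12) → FL=W FR=W RL=S RR=S
cmd 3: advance +16 → t=46, phase=(14,14,6,8) → FL=W FR=W RL=S RR=S
cmd 4: advance +16 → t=62, phase=(10,10,2,4) → FL=S FR=S RL=S RR=S

after cmd 1 (t=12): FL=S FR=S RL=S RR=W
after cmd 2 (t=30): FL=W FR=W RL=S RR=S
after cmd 3 (t=46): FL=W FR=W RL=S RR=S
after cmd 4 (t=62): FL=S FR=S RL=S RR=S


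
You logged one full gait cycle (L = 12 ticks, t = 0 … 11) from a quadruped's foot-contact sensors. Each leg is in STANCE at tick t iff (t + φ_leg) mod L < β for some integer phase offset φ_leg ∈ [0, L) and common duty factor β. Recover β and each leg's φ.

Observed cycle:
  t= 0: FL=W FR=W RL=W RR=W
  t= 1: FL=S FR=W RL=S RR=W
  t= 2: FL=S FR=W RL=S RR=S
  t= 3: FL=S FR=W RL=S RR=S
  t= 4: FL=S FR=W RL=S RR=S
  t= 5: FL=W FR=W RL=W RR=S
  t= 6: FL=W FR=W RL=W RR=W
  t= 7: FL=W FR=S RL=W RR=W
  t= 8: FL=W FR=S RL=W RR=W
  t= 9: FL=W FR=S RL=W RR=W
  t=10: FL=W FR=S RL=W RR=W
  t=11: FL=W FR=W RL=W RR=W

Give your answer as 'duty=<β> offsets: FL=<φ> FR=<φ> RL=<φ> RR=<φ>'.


duty β = stance ticks per leg = 4
FL: stance ticks = 4; W→S at t=1 → φ=11
FR: stance ticks = 4; W→S at t=7 → φ=5
RL: stance ticks = 4; W→S at t=1 → φ=11
RR: stance ticks = 4; W→S at t=2 → φ=10

duty=4 offsets: FL=11 FR=5 RL=11 RR=10


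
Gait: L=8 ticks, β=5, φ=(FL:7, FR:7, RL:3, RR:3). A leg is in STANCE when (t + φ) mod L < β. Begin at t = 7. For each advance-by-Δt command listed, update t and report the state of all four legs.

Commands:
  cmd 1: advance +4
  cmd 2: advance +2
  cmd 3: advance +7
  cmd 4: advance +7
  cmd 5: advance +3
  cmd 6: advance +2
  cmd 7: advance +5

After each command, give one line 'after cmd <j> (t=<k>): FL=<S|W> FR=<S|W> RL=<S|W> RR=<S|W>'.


after cmd 1 (t=11): FL=S FR=S RL=W RR=W
after cmd 2 (t=13): FL=S FR=S RL=S RR=S
after cmd 3 (t=20): FL=S FR=S RL=W RR=W
after cmd 4 (t=27): FL=S FR=S RL=W RR=W
after cmd 5 (t=30): FL=W FR=W RL=S RR=S
after cmd 6 (t=32): FL=W FR=W RL=S RR=S
after cmd 7 (t=37): FL=S FR=S RL=S RR=S

start t=7: FL=W FR=W RL=S RR=S
cmd 1: advance +4 → t=11, phase=(2,2,6,6) → FL=S FR=S RL=W RR=W
cmd 2: advance +2 → t=13, phase=(4,4,0,0) → FL=S FR=S RL=S RR=S
cmd 3: advance +7 → t=20, phase=(3,3,7,7) → FL=S FR=S RL=W RR=W
cmd 4: advance +7 → t=27, phase=(2,2,6,6) → FL=S FR=S RL=W RR=W
cmd 5: advance +3 → t=30, phase=(5,5,1,1) → FL=W FR=W RL=S RR=S
cmd 6: advance +2 → t=32, phase=(7,7,3,3) → FL=W FR=W RL=S RR=S
cmd 7: advance +5 → t=37, phase=(4,4,0,0) → FL=S FR=S RL=S RR=S


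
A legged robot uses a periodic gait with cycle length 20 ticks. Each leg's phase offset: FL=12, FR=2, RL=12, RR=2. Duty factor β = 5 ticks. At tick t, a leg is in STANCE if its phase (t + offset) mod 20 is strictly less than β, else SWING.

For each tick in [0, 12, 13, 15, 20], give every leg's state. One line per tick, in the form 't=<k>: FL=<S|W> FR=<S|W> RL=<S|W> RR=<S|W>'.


t=0: phase=(12,2,12,2) vs β=5 → FL=W FR=S RL=W RR=S
t=12: phase=(4,14,4,14) vs β=5 → FL=S FR=W RL=S RR=W
t=13: phase=(5,15,5,15) vs β=5 → FL=W FR=W RL=W RR=W
t=15: phase=(7,17,7,17) vs β=5 → FL=W FR=W RL=W RR=W
t=20: phase=(12,2,12,2) vs β=5 → FL=W FR=S RL=W RR=S

t=0: FL=W FR=S RL=W RR=S
t=12: FL=S FR=W RL=S RR=W
t=13: FL=W FR=W RL=W RR=W
t=15: FL=W FR=W RL=W RR=W
t=20: FL=W FR=S RL=W RR=S


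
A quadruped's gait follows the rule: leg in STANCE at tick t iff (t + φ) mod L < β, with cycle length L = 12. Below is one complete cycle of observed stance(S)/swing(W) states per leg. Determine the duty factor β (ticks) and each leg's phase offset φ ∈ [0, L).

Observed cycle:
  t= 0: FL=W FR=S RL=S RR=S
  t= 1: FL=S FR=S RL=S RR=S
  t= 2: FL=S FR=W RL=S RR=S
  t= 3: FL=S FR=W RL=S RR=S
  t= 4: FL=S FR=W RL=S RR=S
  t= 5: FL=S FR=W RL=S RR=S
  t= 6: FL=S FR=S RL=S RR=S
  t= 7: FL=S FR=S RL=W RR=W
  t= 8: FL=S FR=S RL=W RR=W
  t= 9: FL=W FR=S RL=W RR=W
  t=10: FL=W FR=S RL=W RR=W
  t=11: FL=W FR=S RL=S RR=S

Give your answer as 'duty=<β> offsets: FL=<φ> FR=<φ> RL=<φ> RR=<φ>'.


duty β = stance ticks per leg = 8
FL: stance ticks = 8; W→S at t=1 → φ=11
FR: stance ticks = 8; W→S at t=6 → φ=6
RL: stance ticks = 8; W→S at t=11 → φ=1
RR: stance ticks = 8; W→S at t=11 → φ=1

duty=8 offsets: FL=11 FR=6 RL=1 RR=1


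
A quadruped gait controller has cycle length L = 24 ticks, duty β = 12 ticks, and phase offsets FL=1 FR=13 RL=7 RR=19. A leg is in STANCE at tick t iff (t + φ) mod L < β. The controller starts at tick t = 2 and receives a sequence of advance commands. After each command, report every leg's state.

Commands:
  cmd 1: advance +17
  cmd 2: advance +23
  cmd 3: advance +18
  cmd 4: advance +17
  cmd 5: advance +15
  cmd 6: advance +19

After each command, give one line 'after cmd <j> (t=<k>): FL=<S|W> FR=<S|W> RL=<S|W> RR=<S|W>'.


start t=2: FL=S FR=W RL=S RR=W
cmd 1: advance +17 → t=19, phase=(20,8,2,14) → FL=W FR=S RL=S RR=W
cmd 2: advance +23 → t=42, phase=(19,7,1,13) → FL=W FR=S RL=S RR=W
cmd 3: advance +18 → t=60, phase=(13,1,19,7) → FL=W FR=S RL=W RR=S
cmd 4: advance +17 → t=77, phase=(6,18,12,0) → FL=S FR=W RL=W RR=S
cmd 5: advance +15 → t=92, phase=(21,9,3,15) → FL=W FR=S RL=S RR=W
cmd 6: advance +19 → t=111, phase=(16,4,22,10) → FL=W FR=S RL=W RR=S

after cmd 1 (t=19): FL=W FR=S RL=S RR=W
after cmd 2 (t=42): FL=W FR=S RL=S RR=W
after cmd 3 (t=60): FL=W FR=S RL=W RR=S
after cmd 4 (t=77): FL=S FR=W RL=W RR=S
after cmd 5 (t=92): FL=W FR=S RL=S RR=W
after cmd 6 (t=111): FL=W FR=S RL=W RR=S


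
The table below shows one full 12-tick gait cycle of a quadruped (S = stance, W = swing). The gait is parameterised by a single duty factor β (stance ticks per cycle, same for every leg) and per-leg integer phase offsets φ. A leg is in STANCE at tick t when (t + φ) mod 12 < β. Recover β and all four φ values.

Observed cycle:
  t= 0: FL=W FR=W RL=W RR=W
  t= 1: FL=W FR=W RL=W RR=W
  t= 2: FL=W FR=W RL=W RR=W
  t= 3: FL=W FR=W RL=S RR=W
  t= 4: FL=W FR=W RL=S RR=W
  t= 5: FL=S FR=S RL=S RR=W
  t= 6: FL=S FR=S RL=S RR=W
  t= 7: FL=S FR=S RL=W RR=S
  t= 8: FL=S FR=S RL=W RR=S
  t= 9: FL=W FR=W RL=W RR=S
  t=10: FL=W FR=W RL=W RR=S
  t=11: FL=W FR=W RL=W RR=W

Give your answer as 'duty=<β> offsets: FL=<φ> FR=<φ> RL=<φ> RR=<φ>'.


duty=4 offsets: FL=7 FR=7 RL=9 RR=5

duty β = stance ticks per leg = 4
FL: stance ticks = 4; W→S at t=5 → φ=7
FR: stance ticks = 4; W→S at t=5 → φ=7
RL: stance ticks = 4; W→S at t=3 → φ=9
RR: stance ticks = 4; W→S at t=7 → φ=5


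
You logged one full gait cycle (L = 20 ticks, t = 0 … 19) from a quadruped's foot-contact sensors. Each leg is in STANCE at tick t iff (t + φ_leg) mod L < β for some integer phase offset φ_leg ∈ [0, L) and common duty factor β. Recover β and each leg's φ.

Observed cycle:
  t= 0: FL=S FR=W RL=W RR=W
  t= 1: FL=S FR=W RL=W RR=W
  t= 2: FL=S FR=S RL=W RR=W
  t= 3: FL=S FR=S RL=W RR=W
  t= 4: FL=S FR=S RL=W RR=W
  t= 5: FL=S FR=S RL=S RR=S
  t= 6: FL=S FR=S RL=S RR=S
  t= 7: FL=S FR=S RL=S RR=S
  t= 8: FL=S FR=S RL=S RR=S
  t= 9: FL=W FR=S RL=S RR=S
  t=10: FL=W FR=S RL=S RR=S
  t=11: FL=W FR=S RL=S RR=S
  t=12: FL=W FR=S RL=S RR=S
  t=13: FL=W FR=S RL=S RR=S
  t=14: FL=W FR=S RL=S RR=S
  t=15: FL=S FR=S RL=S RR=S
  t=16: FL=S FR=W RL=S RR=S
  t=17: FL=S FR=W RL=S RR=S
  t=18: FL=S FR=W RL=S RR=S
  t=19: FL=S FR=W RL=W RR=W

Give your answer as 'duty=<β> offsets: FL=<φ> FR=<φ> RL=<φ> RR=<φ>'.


duty=14 offsets: FL=5 FR=18 RL=15 RR=15

duty β = stance ticks per leg = 14
FL: stance ticks = 14; W→S at t=15 → φ=5
FR: stance ticks = 14; W→S at t=2 → φ=18
RL: stance ticks = 14; W→S at t=5 → φ=15
RR: stance ticks = 14; W→S at t=5 → φ=15


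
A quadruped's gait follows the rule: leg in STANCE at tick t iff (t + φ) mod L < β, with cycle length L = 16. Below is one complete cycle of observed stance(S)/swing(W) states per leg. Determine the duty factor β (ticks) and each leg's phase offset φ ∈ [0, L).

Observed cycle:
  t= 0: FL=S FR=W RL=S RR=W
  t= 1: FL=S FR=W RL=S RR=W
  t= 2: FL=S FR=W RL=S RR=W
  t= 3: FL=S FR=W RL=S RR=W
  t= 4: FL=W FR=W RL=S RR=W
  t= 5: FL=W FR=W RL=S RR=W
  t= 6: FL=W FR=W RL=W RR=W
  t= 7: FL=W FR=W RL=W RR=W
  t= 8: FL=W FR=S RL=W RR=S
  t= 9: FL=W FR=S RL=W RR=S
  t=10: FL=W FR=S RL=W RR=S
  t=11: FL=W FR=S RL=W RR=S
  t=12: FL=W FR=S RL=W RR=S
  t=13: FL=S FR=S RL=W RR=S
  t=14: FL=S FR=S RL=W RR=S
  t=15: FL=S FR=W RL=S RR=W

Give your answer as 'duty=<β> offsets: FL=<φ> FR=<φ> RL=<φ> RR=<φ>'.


duty β = stance ticks per leg = 7
FL: stance ticks = 7; W→S at t=13 → φ=3
FR: stance ticks = 7; W→S at t=8 → φ=8
RL: stance ticks = 7; W→S at t=15 → φ=1
RR: stance ticks = 7; W→S at t=8 → φ=8

duty=7 offsets: FL=3 FR=8 RL=1 RR=8


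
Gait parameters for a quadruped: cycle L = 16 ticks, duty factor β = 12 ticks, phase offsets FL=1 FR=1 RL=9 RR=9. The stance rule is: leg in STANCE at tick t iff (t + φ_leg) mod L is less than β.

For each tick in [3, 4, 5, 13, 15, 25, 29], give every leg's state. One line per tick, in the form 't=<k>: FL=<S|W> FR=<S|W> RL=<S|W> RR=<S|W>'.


t=3: FL=S FR=S RL=W RR=W
t=4: FL=S FR=S RL=W RR=W
t=5: FL=S FR=S RL=W RR=W
t=13: FL=W FR=W RL=S RR=S
t=15: FL=S FR=S RL=S RR=S
t=25: FL=S FR=S RL=S RR=S
t=29: FL=W FR=W RL=S RR=S

t=3: phase=(4,4,12,12) vs β=12 → FL=S FR=S RL=W RR=W
t=4: phase=(5,5,13,13) vs β=12 → FL=S FR=S RL=W RR=W
t=5: phase=(6,6,14,14) vs β=12 → FL=S FR=S RL=W RR=W
t=13: phase=(14,14,6,6) vs β=12 → FL=W FR=W RL=S RR=S
t=15: phase=(0,0,8,8) vs β=12 → FL=S FR=S RL=S RR=S
t=25: phase=(10,10,2,2) vs β=12 → FL=S FR=S RL=S RR=S
t=29: phase=(14,14,6,6) vs β=12 → FL=W FR=W RL=S RR=S
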